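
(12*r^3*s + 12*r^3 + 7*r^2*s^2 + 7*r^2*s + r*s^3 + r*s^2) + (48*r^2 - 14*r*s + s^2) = 12*r^3*s + 12*r^3 + 7*r^2*s^2 + 7*r^2*s + 48*r^2 + r*s^3 + r*s^2 - 14*r*s + s^2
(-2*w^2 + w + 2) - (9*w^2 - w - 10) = -11*w^2 + 2*w + 12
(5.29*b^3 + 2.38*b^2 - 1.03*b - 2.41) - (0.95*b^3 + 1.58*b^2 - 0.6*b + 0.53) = 4.34*b^3 + 0.8*b^2 - 0.43*b - 2.94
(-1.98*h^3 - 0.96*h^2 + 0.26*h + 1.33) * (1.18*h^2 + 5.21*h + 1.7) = -2.3364*h^5 - 11.4486*h^4 - 8.0608*h^3 + 1.292*h^2 + 7.3713*h + 2.261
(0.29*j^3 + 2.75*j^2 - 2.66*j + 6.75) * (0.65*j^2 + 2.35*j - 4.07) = 0.1885*j^5 + 2.469*j^4 + 3.5532*j^3 - 13.056*j^2 + 26.6887*j - 27.4725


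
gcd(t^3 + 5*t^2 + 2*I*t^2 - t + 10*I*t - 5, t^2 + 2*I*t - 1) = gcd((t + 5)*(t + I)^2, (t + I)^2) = t^2 + 2*I*t - 1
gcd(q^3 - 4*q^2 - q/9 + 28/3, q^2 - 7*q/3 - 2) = q - 3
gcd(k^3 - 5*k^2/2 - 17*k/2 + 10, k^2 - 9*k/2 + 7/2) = k - 1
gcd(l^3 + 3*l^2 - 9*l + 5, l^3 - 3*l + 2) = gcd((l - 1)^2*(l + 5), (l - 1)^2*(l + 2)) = l^2 - 2*l + 1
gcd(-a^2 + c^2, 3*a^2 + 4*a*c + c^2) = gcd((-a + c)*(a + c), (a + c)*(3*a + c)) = a + c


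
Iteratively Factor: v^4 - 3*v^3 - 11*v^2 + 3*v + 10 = (v - 5)*(v^3 + 2*v^2 - v - 2) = (v - 5)*(v + 1)*(v^2 + v - 2) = (v - 5)*(v - 1)*(v + 1)*(v + 2)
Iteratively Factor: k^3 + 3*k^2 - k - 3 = (k - 1)*(k^2 + 4*k + 3) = (k - 1)*(k + 3)*(k + 1)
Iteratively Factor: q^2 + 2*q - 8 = (q + 4)*(q - 2)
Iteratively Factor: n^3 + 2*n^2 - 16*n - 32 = (n + 4)*(n^2 - 2*n - 8) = (n - 4)*(n + 4)*(n + 2)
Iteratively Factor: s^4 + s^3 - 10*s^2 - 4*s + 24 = (s - 2)*(s^3 + 3*s^2 - 4*s - 12) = (s - 2)*(s + 3)*(s^2 - 4) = (s - 2)^2*(s + 3)*(s + 2)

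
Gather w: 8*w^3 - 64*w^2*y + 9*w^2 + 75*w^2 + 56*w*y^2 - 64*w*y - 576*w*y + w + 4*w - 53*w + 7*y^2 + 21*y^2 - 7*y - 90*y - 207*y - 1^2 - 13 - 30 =8*w^3 + w^2*(84 - 64*y) + w*(56*y^2 - 640*y - 48) + 28*y^2 - 304*y - 44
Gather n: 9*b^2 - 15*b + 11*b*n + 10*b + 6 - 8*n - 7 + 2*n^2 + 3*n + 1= 9*b^2 - 5*b + 2*n^2 + n*(11*b - 5)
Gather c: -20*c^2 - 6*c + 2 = -20*c^2 - 6*c + 2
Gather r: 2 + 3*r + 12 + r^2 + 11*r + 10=r^2 + 14*r + 24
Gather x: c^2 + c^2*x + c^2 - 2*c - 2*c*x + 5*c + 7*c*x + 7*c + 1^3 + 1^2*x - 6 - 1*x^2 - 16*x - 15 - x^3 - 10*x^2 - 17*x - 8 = 2*c^2 + 10*c - x^3 - 11*x^2 + x*(c^2 + 5*c - 32) - 28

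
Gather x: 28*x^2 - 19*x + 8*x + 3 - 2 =28*x^2 - 11*x + 1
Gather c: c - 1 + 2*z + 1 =c + 2*z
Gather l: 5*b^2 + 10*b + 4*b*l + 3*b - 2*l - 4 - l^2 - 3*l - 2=5*b^2 + 13*b - l^2 + l*(4*b - 5) - 6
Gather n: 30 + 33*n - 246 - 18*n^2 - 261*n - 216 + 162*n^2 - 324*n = 144*n^2 - 552*n - 432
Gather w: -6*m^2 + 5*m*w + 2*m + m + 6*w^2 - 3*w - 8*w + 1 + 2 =-6*m^2 + 3*m + 6*w^2 + w*(5*m - 11) + 3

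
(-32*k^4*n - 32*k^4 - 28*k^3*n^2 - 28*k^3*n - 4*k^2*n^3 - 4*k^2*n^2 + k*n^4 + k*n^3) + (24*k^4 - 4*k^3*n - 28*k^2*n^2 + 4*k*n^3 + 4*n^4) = -32*k^4*n - 8*k^4 - 28*k^3*n^2 - 32*k^3*n - 4*k^2*n^3 - 32*k^2*n^2 + k*n^4 + 5*k*n^3 + 4*n^4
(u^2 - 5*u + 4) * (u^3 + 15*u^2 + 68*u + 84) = u^5 + 10*u^4 - 3*u^3 - 196*u^2 - 148*u + 336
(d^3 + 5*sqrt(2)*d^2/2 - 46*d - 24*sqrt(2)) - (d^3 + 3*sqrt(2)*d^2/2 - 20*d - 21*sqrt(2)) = sqrt(2)*d^2 - 26*d - 3*sqrt(2)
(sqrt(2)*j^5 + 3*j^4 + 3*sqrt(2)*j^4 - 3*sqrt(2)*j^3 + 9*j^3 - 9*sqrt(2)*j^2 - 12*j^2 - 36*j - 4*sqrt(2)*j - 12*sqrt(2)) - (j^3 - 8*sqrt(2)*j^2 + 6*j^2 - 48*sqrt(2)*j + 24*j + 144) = sqrt(2)*j^5 + 3*j^4 + 3*sqrt(2)*j^4 - 3*sqrt(2)*j^3 + 8*j^3 - 18*j^2 - sqrt(2)*j^2 - 60*j + 44*sqrt(2)*j - 144 - 12*sqrt(2)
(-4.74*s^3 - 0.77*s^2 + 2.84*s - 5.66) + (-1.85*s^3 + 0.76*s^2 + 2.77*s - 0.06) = -6.59*s^3 - 0.01*s^2 + 5.61*s - 5.72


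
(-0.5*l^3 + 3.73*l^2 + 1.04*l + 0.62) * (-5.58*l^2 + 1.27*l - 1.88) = 2.79*l^5 - 21.4484*l^4 - 0.126100000000001*l^3 - 9.1512*l^2 - 1.1678*l - 1.1656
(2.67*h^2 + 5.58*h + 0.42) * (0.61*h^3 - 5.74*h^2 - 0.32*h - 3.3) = 1.6287*h^5 - 11.922*h^4 - 32.6274*h^3 - 13.0074*h^2 - 18.5484*h - 1.386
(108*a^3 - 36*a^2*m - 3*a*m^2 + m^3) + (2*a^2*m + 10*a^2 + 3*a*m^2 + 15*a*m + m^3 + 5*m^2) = 108*a^3 - 34*a^2*m + 10*a^2 + 15*a*m + 2*m^3 + 5*m^2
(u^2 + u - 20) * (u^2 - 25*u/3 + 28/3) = u^4 - 22*u^3/3 - 19*u^2 + 176*u - 560/3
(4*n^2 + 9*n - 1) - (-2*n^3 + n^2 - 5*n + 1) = 2*n^3 + 3*n^2 + 14*n - 2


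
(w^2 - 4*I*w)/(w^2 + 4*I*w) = (w - 4*I)/(w + 4*I)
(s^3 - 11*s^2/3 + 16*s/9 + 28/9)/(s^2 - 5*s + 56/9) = (3*s^2 - 4*s - 4)/(3*s - 8)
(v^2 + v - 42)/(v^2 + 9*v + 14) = (v - 6)/(v + 2)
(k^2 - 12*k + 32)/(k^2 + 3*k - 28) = (k - 8)/(k + 7)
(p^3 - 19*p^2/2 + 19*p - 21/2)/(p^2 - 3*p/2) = p - 8 + 7/p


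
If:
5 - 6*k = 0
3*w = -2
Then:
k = 5/6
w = -2/3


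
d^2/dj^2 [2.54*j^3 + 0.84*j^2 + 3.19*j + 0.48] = 15.24*j + 1.68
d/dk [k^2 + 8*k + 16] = 2*k + 8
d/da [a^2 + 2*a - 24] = 2*a + 2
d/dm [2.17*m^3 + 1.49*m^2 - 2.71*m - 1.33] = 6.51*m^2 + 2.98*m - 2.71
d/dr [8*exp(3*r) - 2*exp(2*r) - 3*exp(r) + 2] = (24*exp(2*r) - 4*exp(r) - 3)*exp(r)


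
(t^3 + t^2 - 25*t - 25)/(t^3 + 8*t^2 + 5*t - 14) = (t^3 + t^2 - 25*t - 25)/(t^3 + 8*t^2 + 5*t - 14)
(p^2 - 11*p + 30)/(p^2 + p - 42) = (p - 5)/(p + 7)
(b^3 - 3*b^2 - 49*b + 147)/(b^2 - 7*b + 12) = (b^2 - 49)/(b - 4)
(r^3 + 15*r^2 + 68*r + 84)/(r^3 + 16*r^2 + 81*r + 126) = (r + 2)/(r + 3)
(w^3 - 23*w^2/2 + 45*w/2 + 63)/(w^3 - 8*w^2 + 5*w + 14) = (w^2 - 9*w/2 - 9)/(w^2 - w - 2)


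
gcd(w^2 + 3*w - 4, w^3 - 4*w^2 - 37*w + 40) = w - 1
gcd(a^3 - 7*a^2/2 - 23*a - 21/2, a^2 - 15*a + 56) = a - 7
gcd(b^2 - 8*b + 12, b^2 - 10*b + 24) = b - 6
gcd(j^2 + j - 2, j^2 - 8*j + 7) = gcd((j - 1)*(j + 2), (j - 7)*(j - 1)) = j - 1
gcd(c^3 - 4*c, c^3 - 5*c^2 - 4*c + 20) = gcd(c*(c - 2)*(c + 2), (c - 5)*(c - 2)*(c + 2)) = c^2 - 4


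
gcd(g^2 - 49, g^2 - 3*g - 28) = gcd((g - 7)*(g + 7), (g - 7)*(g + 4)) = g - 7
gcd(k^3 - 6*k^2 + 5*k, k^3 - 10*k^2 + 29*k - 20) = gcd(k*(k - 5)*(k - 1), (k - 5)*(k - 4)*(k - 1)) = k^2 - 6*k + 5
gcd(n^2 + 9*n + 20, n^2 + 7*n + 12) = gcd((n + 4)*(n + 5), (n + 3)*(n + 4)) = n + 4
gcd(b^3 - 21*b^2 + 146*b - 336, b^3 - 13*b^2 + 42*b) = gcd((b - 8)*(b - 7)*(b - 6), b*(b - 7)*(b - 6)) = b^2 - 13*b + 42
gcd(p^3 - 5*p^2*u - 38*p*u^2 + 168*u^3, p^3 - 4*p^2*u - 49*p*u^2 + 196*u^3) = p^2 - 11*p*u + 28*u^2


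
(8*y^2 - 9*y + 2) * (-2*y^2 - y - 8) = -16*y^4 + 10*y^3 - 59*y^2 + 70*y - 16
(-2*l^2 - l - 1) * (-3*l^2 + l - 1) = 6*l^4 + l^3 + 4*l^2 + 1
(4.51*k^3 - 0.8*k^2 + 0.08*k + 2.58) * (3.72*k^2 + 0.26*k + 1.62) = 16.7772*k^5 - 1.8034*k^4 + 7.3958*k^3 + 8.3224*k^2 + 0.8004*k + 4.1796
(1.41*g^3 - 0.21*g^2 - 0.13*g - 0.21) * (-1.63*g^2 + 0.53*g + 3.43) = -2.2983*g^5 + 1.0896*g^4 + 4.9369*g^3 - 0.4469*g^2 - 0.5572*g - 0.7203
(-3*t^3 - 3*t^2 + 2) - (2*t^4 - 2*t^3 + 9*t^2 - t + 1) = -2*t^4 - t^3 - 12*t^2 + t + 1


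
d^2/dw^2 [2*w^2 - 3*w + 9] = 4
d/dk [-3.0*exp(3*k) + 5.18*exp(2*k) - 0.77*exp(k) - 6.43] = (-9.0*exp(2*k) + 10.36*exp(k) - 0.77)*exp(k)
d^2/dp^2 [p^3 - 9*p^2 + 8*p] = 6*p - 18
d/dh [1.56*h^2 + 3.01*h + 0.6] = 3.12*h + 3.01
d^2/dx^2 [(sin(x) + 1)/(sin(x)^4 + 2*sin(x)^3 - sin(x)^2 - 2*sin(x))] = (-9*sin(x)^2 - 20*sin(x) - 8 + 14/sin(x) + 4/sin(x)^2 - 8/sin(x)^3)/((sin(x) - 1)^2*(sin(x) + 2)^3)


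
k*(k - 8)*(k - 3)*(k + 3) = k^4 - 8*k^3 - 9*k^2 + 72*k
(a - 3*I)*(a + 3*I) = a^2 + 9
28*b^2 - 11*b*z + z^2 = (-7*b + z)*(-4*b + z)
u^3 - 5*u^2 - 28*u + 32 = (u - 8)*(u - 1)*(u + 4)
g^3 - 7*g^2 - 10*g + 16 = (g - 8)*(g - 1)*(g + 2)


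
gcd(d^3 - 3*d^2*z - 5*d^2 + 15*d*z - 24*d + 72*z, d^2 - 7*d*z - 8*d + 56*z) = d - 8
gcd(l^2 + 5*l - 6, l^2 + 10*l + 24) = l + 6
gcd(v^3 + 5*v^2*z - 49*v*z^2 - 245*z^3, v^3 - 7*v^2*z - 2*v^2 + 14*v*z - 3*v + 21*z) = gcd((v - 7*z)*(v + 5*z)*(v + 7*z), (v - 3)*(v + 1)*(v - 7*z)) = -v + 7*z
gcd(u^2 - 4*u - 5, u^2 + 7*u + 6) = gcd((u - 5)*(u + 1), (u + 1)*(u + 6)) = u + 1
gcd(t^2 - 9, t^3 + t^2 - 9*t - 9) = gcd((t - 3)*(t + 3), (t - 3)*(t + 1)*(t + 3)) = t^2 - 9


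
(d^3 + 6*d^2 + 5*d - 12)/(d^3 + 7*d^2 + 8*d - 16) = (d + 3)/(d + 4)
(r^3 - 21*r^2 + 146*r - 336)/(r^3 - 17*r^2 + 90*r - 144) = (r - 7)/(r - 3)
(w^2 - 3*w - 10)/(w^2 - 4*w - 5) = (w + 2)/(w + 1)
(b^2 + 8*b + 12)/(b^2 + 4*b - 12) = (b + 2)/(b - 2)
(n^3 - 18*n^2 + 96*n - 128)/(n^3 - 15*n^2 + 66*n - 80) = (n - 8)/(n - 5)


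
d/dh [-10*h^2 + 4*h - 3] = 4 - 20*h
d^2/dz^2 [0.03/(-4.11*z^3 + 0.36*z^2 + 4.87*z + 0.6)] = ((0.7398*z - 0.0216)*(-4.11*z^3 + 0.36*z^2 + 4.87*z + 0.6) + 0.03*(-24.66*z^2 + 1.44*z + 9.74)*(-12.33*z^2 + 0.72*z + 4.87))/(-4.11*z^3 + 0.36*z^2 + 4.87*z + 0.6)^3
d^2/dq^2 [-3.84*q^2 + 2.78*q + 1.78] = -7.68000000000000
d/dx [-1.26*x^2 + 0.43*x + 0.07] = 0.43 - 2.52*x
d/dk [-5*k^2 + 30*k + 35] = 30 - 10*k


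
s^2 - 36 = (s - 6)*(s + 6)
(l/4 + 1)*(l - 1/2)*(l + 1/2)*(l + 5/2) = l^4/4 + 13*l^3/8 + 39*l^2/16 - 13*l/32 - 5/8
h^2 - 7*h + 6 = (h - 6)*(h - 1)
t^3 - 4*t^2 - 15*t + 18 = (t - 6)*(t - 1)*(t + 3)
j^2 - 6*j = j*(j - 6)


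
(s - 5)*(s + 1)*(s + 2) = s^3 - 2*s^2 - 13*s - 10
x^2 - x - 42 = (x - 7)*(x + 6)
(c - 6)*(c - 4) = c^2 - 10*c + 24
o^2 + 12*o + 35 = (o + 5)*(o + 7)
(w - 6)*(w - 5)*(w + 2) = w^3 - 9*w^2 + 8*w + 60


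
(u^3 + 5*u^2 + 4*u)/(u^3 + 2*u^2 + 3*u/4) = 4*(u^2 + 5*u + 4)/(4*u^2 + 8*u + 3)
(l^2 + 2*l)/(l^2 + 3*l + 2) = l/(l + 1)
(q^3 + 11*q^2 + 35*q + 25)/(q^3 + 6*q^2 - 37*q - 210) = (q^2 + 6*q + 5)/(q^2 + q - 42)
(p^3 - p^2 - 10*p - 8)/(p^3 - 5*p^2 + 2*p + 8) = (p + 2)/(p - 2)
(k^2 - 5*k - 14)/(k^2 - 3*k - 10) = (k - 7)/(k - 5)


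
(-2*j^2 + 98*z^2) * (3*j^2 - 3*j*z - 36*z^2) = -6*j^4 + 6*j^3*z + 366*j^2*z^2 - 294*j*z^3 - 3528*z^4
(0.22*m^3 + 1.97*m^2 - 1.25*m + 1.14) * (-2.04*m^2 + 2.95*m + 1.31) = -0.4488*m^5 - 3.3698*m^4 + 8.6497*m^3 - 3.4324*m^2 + 1.7255*m + 1.4934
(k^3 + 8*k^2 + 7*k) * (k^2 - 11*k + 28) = k^5 - 3*k^4 - 53*k^3 + 147*k^2 + 196*k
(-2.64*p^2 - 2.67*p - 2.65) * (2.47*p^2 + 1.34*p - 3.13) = -6.5208*p^4 - 10.1325*p^3 - 1.8601*p^2 + 4.8061*p + 8.2945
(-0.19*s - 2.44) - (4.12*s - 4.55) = 2.11 - 4.31*s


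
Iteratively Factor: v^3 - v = (v)*(v^2 - 1) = v*(v + 1)*(v - 1)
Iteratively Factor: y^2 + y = (y)*(y + 1)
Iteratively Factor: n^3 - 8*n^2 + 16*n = (n)*(n^2 - 8*n + 16) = n*(n - 4)*(n - 4)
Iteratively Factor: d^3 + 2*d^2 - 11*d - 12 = (d + 1)*(d^2 + d - 12) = (d + 1)*(d + 4)*(d - 3)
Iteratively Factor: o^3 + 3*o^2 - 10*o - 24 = (o + 2)*(o^2 + o - 12) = (o - 3)*(o + 2)*(o + 4)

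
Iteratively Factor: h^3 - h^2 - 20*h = (h - 5)*(h^2 + 4*h) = h*(h - 5)*(h + 4)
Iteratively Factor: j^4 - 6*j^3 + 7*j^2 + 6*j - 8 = (j + 1)*(j^3 - 7*j^2 + 14*j - 8) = (j - 2)*(j + 1)*(j^2 - 5*j + 4) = (j - 4)*(j - 2)*(j + 1)*(j - 1)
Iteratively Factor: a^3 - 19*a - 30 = (a + 2)*(a^2 - 2*a - 15) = (a - 5)*(a + 2)*(a + 3)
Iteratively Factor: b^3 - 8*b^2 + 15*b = (b - 3)*(b^2 - 5*b) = b*(b - 3)*(b - 5)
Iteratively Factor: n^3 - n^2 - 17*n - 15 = (n + 1)*(n^2 - 2*n - 15) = (n - 5)*(n + 1)*(n + 3)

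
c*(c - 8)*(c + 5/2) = c^3 - 11*c^2/2 - 20*c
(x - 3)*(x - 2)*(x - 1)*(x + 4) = x^4 - 2*x^3 - 13*x^2 + 38*x - 24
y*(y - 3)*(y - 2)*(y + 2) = y^4 - 3*y^3 - 4*y^2 + 12*y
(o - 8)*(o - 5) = o^2 - 13*o + 40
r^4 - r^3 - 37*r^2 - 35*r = r*(r - 7)*(r + 1)*(r + 5)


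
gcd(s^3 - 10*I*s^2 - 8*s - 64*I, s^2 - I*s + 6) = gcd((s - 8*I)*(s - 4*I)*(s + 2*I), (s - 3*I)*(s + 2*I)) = s + 2*I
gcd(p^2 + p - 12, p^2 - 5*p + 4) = 1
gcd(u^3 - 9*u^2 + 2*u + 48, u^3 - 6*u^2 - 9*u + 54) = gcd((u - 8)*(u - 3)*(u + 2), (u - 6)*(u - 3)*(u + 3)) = u - 3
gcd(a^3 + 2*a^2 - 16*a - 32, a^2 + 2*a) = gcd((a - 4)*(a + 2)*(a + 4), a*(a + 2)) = a + 2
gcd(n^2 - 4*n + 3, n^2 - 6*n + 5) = n - 1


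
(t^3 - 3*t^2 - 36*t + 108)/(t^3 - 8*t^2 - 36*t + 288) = (t - 3)/(t - 8)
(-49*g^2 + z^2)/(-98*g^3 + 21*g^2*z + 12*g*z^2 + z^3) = (-7*g + z)/(-14*g^2 + 5*g*z + z^2)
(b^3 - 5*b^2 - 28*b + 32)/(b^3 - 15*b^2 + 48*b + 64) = (b^2 + 3*b - 4)/(b^2 - 7*b - 8)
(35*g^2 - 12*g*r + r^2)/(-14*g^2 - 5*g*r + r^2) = (-5*g + r)/(2*g + r)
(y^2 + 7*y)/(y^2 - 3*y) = (y + 7)/(y - 3)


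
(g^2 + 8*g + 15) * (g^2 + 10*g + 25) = g^4 + 18*g^3 + 120*g^2 + 350*g + 375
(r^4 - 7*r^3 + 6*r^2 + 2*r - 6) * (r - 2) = r^5 - 9*r^4 + 20*r^3 - 10*r^2 - 10*r + 12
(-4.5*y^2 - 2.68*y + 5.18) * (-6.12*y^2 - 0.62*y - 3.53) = 27.54*y^4 + 19.1916*y^3 - 14.155*y^2 + 6.2488*y - 18.2854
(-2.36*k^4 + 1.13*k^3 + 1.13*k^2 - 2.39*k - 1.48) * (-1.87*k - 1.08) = 4.4132*k^5 + 0.4357*k^4 - 3.3335*k^3 + 3.2489*k^2 + 5.3488*k + 1.5984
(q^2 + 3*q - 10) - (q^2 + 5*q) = -2*q - 10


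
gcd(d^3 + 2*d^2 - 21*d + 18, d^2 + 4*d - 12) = d + 6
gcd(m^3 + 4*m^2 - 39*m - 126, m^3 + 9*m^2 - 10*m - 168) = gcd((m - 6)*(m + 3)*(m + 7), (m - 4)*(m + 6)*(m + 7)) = m + 7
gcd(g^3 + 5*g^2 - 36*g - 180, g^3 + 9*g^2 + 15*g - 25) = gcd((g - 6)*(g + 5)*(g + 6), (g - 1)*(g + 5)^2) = g + 5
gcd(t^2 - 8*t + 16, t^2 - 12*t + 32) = t - 4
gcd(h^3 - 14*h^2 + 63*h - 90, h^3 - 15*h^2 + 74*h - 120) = h^2 - 11*h + 30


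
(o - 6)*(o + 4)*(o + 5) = o^3 + 3*o^2 - 34*o - 120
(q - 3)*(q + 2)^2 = q^3 + q^2 - 8*q - 12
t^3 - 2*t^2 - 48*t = t*(t - 8)*(t + 6)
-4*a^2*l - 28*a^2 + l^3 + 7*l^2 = (-2*a + l)*(2*a + l)*(l + 7)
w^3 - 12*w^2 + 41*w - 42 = (w - 7)*(w - 3)*(w - 2)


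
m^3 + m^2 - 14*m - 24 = (m - 4)*(m + 2)*(m + 3)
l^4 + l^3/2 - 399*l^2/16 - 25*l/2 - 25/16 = (l - 5)*(l + 1/4)^2*(l + 5)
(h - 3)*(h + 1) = h^2 - 2*h - 3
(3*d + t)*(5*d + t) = 15*d^2 + 8*d*t + t^2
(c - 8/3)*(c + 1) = c^2 - 5*c/3 - 8/3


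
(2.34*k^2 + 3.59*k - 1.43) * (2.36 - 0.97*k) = -2.2698*k^3 + 2.0401*k^2 + 9.8595*k - 3.3748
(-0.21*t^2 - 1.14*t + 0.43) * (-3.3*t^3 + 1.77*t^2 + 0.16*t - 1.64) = 0.693*t^5 + 3.3903*t^4 - 3.4704*t^3 + 0.9231*t^2 + 1.9384*t - 0.7052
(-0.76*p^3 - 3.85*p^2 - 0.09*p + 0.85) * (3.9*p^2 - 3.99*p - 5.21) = -2.964*p^5 - 11.9826*p^4 + 18.9701*p^3 + 23.7326*p^2 - 2.9226*p - 4.4285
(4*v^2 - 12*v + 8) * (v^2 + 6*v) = 4*v^4 + 12*v^3 - 64*v^2 + 48*v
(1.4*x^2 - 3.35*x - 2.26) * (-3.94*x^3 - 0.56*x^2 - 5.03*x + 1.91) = -5.516*x^5 + 12.415*x^4 + 3.7384*x^3 + 20.7901*x^2 + 4.9693*x - 4.3166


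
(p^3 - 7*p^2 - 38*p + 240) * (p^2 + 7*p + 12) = p^5 - 75*p^3 - 110*p^2 + 1224*p + 2880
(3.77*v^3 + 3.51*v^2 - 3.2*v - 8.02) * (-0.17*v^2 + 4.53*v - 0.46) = -0.6409*v^5 + 16.4814*v^4 + 14.7101*v^3 - 14.7472*v^2 - 34.8586*v + 3.6892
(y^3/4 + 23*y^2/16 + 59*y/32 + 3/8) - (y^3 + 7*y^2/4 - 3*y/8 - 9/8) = -3*y^3/4 - 5*y^2/16 + 71*y/32 + 3/2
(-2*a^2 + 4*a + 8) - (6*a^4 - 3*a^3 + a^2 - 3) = -6*a^4 + 3*a^3 - 3*a^2 + 4*a + 11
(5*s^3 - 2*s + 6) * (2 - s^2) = -5*s^5 + 12*s^3 - 6*s^2 - 4*s + 12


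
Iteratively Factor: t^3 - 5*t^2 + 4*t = (t - 4)*(t^2 - t) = (t - 4)*(t - 1)*(t)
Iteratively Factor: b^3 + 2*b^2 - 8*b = (b - 2)*(b^2 + 4*b) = (b - 2)*(b + 4)*(b)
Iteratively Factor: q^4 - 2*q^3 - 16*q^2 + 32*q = (q + 4)*(q^3 - 6*q^2 + 8*q) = (q - 2)*(q + 4)*(q^2 - 4*q) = q*(q - 2)*(q + 4)*(q - 4)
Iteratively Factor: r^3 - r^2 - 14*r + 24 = (r - 3)*(r^2 + 2*r - 8) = (r - 3)*(r + 4)*(r - 2)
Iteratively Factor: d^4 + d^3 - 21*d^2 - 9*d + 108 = (d - 3)*(d^3 + 4*d^2 - 9*d - 36) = (d - 3)*(d + 3)*(d^2 + d - 12) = (d - 3)*(d + 3)*(d + 4)*(d - 3)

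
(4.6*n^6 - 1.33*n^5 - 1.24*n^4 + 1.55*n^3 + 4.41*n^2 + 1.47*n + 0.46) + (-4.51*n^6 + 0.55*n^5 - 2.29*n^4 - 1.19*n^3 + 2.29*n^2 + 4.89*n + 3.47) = 0.0899999999999999*n^6 - 0.78*n^5 - 3.53*n^4 + 0.36*n^3 + 6.7*n^2 + 6.36*n + 3.93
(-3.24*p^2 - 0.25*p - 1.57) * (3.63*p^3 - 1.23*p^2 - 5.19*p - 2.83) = -11.7612*p^5 + 3.0777*p^4 + 11.424*p^3 + 12.3978*p^2 + 8.8558*p + 4.4431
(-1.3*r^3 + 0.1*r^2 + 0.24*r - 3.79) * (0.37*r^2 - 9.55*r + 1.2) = -0.481*r^5 + 12.452*r^4 - 2.4262*r^3 - 3.5743*r^2 + 36.4825*r - 4.548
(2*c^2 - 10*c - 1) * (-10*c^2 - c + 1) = -20*c^4 + 98*c^3 + 22*c^2 - 9*c - 1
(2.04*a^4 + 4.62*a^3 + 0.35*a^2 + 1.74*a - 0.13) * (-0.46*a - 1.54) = -0.9384*a^5 - 5.2668*a^4 - 7.2758*a^3 - 1.3394*a^2 - 2.6198*a + 0.2002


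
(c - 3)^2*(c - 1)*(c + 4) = c^4 - 3*c^3 - 13*c^2 + 51*c - 36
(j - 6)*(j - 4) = j^2 - 10*j + 24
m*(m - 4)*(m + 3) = m^3 - m^2 - 12*m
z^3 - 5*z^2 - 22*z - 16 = (z - 8)*(z + 1)*(z + 2)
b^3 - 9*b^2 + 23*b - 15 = (b - 5)*(b - 3)*(b - 1)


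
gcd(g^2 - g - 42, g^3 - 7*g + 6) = 1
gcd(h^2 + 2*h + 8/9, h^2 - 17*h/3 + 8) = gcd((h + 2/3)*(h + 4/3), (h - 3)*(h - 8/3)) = 1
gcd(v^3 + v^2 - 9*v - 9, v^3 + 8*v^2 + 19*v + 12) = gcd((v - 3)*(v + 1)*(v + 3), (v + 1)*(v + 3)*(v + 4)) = v^2 + 4*v + 3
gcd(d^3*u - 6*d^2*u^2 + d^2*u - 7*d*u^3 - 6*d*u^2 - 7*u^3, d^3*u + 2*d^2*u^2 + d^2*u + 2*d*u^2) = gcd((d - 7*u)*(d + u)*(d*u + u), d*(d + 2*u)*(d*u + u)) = d*u + u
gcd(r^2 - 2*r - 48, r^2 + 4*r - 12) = r + 6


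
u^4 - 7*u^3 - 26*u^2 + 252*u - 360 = (u - 6)*(u - 5)*(u - 2)*(u + 6)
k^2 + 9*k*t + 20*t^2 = (k + 4*t)*(k + 5*t)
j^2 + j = j*(j + 1)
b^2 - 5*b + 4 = (b - 4)*(b - 1)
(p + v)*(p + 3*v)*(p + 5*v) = p^3 + 9*p^2*v + 23*p*v^2 + 15*v^3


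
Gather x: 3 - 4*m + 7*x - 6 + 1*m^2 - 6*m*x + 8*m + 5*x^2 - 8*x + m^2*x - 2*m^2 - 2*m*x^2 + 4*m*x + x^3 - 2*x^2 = -m^2 + 4*m + x^3 + x^2*(3 - 2*m) + x*(m^2 - 2*m - 1) - 3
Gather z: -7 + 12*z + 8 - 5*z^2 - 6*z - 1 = -5*z^2 + 6*z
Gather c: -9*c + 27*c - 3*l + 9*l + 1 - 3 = 18*c + 6*l - 2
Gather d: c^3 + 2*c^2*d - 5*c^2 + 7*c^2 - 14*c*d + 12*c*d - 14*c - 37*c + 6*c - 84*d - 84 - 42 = c^3 + 2*c^2 - 45*c + d*(2*c^2 - 2*c - 84) - 126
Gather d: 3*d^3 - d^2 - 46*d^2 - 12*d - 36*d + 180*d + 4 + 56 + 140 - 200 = 3*d^3 - 47*d^2 + 132*d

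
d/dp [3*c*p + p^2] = 3*c + 2*p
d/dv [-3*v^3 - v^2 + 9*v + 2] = -9*v^2 - 2*v + 9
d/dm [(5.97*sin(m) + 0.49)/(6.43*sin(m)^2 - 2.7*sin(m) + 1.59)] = (-38.3871*sin(m)^2 - 6.3014*sin(m) + 10.8153)*cos(m)/(41.3449*sin(m)^4 - 34.722*sin(m)^3 + 27.7374*sin(m)^2 - 8.586*sin(m) + 2.5281)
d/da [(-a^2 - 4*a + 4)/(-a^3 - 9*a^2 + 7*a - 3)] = (-a^4 - 8*a^3 - 31*a^2 + 78*a - 16)/(a^6 + 18*a^5 + 67*a^4 - 120*a^3 + 103*a^2 - 42*a + 9)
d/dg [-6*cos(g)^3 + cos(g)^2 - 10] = 2*(9*cos(g) - 1)*sin(g)*cos(g)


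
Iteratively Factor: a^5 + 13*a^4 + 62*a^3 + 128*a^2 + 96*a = (a + 4)*(a^4 + 9*a^3 + 26*a^2 + 24*a) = (a + 2)*(a + 4)*(a^3 + 7*a^2 + 12*a) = (a + 2)*(a + 4)^2*(a^2 + 3*a) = (a + 2)*(a + 3)*(a + 4)^2*(a)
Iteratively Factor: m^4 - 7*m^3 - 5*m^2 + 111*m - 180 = (m - 3)*(m^3 - 4*m^2 - 17*m + 60) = (m - 3)*(m + 4)*(m^2 - 8*m + 15) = (m - 5)*(m - 3)*(m + 4)*(m - 3)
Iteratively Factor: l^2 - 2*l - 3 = (l + 1)*(l - 3)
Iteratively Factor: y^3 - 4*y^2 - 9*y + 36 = (y - 3)*(y^2 - y - 12) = (y - 3)*(y + 3)*(y - 4)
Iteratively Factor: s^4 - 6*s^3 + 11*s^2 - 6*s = (s - 3)*(s^3 - 3*s^2 + 2*s) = (s - 3)*(s - 2)*(s^2 - s) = s*(s - 3)*(s - 2)*(s - 1)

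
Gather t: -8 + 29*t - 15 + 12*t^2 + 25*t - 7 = 12*t^2 + 54*t - 30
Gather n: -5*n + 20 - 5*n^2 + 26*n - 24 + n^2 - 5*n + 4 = -4*n^2 + 16*n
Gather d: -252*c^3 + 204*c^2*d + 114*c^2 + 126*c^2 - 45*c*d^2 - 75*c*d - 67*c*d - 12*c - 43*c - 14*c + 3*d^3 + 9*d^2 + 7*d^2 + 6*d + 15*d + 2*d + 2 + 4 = -252*c^3 + 240*c^2 - 69*c + 3*d^3 + d^2*(16 - 45*c) + d*(204*c^2 - 142*c + 23) + 6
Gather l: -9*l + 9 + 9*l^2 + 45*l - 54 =9*l^2 + 36*l - 45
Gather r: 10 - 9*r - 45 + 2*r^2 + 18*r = 2*r^2 + 9*r - 35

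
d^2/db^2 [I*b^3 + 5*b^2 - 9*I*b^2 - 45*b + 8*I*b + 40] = 6*I*b + 10 - 18*I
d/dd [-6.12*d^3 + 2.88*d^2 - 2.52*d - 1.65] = -18.36*d^2 + 5.76*d - 2.52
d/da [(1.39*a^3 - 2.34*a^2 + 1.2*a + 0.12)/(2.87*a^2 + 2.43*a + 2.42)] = (3.9893*a^4 + 6.7554*a^3 + 0.961199999999999*a^2 - 12.0144*a + 2.6124)/(8.2369*a^4 + 13.9482*a^3 + 19.7957*a^2 + 11.7612*a + 5.8564)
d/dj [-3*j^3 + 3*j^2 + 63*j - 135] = -9*j^2 + 6*j + 63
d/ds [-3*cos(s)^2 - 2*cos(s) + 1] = 2*(3*cos(s) + 1)*sin(s)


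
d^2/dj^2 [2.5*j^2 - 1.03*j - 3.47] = 5.00000000000000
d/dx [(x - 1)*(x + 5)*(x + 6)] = 3*x^2 + 20*x + 19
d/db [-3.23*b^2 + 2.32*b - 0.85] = 2.32 - 6.46*b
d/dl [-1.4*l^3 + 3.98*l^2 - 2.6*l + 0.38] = -4.2*l^2 + 7.96*l - 2.6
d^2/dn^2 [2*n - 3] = 0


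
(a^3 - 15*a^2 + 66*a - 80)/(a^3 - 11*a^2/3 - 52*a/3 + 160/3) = 3*(a^2 - 10*a + 16)/(3*a^2 + 4*a - 32)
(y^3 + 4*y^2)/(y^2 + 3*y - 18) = y^2*(y + 4)/(y^2 + 3*y - 18)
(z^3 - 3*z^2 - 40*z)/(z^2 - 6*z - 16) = z*(z + 5)/(z + 2)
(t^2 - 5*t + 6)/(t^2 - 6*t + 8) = (t - 3)/(t - 4)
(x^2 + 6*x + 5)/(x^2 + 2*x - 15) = (x + 1)/(x - 3)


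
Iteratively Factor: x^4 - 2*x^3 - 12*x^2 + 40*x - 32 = (x - 2)*(x^3 - 12*x + 16) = (x - 2)^2*(x^2 + 2*x - 8) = (x - 2)^3*(x + 4)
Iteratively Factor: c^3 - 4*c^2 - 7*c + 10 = (c - 1)*(c^2 - 3*c - 10) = (c - 1)*(c + 2)*(c - 5)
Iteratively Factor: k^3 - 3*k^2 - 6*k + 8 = (k + 2)*(k^2 - 5*k + 4) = (k - 1)*(k + 2)*(k - 4)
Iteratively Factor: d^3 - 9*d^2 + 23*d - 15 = (d - 5)*(d^2 - 4*d + 3) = (d - 5)*(d - 1)*(d - 3)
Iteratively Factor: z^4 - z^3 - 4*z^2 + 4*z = (z)*(z^3 - z^2 - 4*z + 4) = z*(z - 2)*(z^2 + z - 2) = z*(z - 2)*(z - 1)*(z + 2)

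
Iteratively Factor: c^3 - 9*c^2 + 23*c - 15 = (c - 3)*(c^2 - 6*c + 5) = (c - 5)*(c - 3)*(c - 1)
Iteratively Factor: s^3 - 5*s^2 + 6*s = (s - 3)*(s^2 - 2*s) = (s - 3)*(s - 2)*(s)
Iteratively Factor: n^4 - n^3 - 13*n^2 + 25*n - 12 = (n + 4)*(n^3 - 5*n^2 + 7*n - 3) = (n - 1)*(n + 4)*(n^2 - 4*n + 3) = (n - 3)*(n - 1)*(n + 4)*(n - 1)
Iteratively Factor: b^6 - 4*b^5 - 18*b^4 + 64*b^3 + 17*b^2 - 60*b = (b + 4)*(b^5 - 8*b^4 + 14*b^3 + 8*b^2 - 15*b) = (b - 5)*(b + 4)*(b^4 - 3*b^3 - b^2 + 3*b) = b*(b - 5)*(b + 4)*(b^3 - 3*b^2 - b + 3) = b*(b - 5)*(b - 3)*(b + 4)*(b^2 - 1) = b*(b - 5)*(b - 3)*(b - 1)*(b + 4)*(b + 1)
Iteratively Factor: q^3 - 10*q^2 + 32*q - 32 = (q - 4)*(q^2 - 6*q + 8) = (q - 4)*(q - 2)*(q - 4)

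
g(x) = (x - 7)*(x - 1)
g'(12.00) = 16.00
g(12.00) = 55.00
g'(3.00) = -2.00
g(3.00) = -8.00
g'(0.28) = -7.44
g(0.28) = 4.84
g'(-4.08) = -16.16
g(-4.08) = 56.29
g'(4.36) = 0.72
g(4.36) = -8.87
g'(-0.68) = -9.36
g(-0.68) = 12.90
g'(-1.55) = -11.10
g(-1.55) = 21.80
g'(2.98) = -2.04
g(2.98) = -7.96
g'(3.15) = -1.70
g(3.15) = -8.28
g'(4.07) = 0.14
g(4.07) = -9.00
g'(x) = 2*x - 8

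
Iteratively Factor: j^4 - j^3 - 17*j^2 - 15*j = (j + 3)*(j^3 - 4*j^2 - 5*j) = j*(j + 3)*(j^2 - 4*j - 5) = j*(j - 5)*(j + 3)*(j + 1)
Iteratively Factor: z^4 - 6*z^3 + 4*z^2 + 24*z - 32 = (z - 2)*(z^3 - 4*z^2 - 4*z + 16) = (z - 4)*(z - 2)*(z^2 - 4) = (z - 4)*(z - 2)*(z + 2)*(z - 2)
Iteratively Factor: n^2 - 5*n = (n - 5)*(n)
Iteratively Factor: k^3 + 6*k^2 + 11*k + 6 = (k + 1)*(k^2 + 5*k + 6) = (k + 1)*(k + 3)*(k + 2)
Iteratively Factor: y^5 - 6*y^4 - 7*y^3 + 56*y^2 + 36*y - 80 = (y - 4)*(y^4 - 2*y^3 - 15*y^2 - 4*y + 20) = (y - 5)*(y - 4)*(y^3 + 3*y^2 - 4) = (y - 5)*(y - 4)*(y - 1)*(y^2 + 4*y + 4) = (y - 5)*(y - 4)*(y - 1)*(y + 2)*(y + 2)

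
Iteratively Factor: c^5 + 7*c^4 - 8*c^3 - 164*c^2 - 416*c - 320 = (c + 4)*(c^4 + 3*c^3 - 20*c^2 - 84*c - 80) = (c + 2)*(c + 4)*(c^3 + c^2 - 22*c - 40) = (c + 2)^2*(c + 4)*(c^2 - c - 20) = (c - 5)*(c + 2)^2*(c + 4)*(c + 4)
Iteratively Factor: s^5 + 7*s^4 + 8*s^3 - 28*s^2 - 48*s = (s + 4)*(s^4 + 3*s^3 - 4*s^2 - 12*s) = (s + 2)*(s + 4)*(s^3 + s^2 - 6*s) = s*(s + 2)*(s + 4)*(s^2 + s - 6) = s*(s - 2)*(s + 2)*(s + 4)*(s + 3)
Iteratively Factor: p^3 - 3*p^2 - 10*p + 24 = (p - 4)*(p^2 + p - 6) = (p - 4)*(p + 3)*(p - 2)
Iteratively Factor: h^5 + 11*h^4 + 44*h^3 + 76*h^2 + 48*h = (h)*(h^4 + 11*h^3 + 44*h^2 + 76*h + 48) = h*(h + 4)*(h^3 + 7*h^2 + 16*h + 12) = h*(h + 2)*(h + 4)*(h^2 + 5*h + 6) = h*(h + 2)*(h + 3)*(h + 4)*(h + 2)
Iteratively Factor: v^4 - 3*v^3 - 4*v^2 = (v)*(v^3 - 3*v^2 - 4*v) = v^2*(v^2 - 3*v - 4) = v^2*(v - 4)*(v + 1)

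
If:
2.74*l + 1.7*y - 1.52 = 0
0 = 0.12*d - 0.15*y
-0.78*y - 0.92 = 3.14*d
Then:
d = -0.24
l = 0.68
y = -0.20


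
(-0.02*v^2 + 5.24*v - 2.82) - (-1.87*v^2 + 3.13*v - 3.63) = 1.85*v^2 + 2.11*v + 0.81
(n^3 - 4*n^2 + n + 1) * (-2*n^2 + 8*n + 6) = -2*n^5 + 16*n^4 - 28*n^3 - 18*n^2 + 14*n + 6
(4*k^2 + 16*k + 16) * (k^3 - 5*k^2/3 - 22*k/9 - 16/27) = 4*k^5 + 28*k^4/3 - 184*k^3/9 - 1840*k^2/27 - 1312*k/27 - 256/27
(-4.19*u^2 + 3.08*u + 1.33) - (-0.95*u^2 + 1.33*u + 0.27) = -3.24*u^2 + 1.75*u + 1.06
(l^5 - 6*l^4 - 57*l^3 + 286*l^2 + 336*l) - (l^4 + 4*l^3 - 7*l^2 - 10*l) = l^5 - 7*l^4 - 61*l^3 + 293*l^2 + 346*l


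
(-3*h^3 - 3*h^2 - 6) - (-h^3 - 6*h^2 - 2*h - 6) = -2*h^3 + 3*h^2 + 2*h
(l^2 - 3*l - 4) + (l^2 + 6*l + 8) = 2*l^2 + 3*l + 4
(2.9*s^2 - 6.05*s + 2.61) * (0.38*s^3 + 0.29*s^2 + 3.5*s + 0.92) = 1.102*s^5 - 1.458*s^4 + 9.3873*s^3 - 17.7501*s^2 + 3.569*s + 2.4012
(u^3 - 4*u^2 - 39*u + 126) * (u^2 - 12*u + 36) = u^5 - 16*u^4 + 45*u^3 + 450*u^2 - 2916*u + 4536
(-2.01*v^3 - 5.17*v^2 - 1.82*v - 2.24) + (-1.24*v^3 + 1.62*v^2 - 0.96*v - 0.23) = -3.25*v^3 - 3.55*v^2 - 2.78*v - 2.47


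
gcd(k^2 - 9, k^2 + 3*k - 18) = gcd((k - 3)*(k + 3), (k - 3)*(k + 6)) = k - 3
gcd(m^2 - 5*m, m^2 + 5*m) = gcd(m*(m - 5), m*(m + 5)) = m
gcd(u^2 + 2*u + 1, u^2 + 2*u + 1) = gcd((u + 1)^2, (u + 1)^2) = u^2 + 2*u + 1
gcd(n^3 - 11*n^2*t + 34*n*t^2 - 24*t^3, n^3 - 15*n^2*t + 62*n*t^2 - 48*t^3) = n^2 - 7*n*t + 6*t^2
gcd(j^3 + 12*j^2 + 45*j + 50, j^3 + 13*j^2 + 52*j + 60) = j^2 + 7*j + 10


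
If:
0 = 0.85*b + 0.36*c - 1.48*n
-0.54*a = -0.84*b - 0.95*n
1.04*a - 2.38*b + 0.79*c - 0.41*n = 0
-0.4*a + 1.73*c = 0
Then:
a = 0.00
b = 0.00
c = 0.00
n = 0.00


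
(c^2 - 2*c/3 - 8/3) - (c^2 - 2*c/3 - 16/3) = 8/3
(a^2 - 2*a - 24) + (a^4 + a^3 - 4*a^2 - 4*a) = a^4 + a^3 - 3*a^2 - 6*a - 24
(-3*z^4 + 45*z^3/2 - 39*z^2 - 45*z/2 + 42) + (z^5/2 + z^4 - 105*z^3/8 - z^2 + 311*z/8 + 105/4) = z^5/2 - 2*z^4 + 75*z^3/8 - 40*z^2 + 131*z/8 + 273/4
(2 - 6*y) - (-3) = 5 - 6*y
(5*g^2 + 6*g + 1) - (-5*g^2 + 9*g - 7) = 10*g^2 - 3*g + 8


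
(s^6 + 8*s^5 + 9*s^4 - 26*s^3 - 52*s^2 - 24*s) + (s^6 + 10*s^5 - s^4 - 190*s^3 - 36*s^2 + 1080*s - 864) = 2*s^6 + 18*s^5 + 8*s^4 - 216*s^3 - 88*s^2 + 1056*s - 864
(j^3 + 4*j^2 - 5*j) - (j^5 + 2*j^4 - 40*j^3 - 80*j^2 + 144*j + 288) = -j^5 - 2*j^4 + 41*j^3 + 84*j^2 - 149*j - 288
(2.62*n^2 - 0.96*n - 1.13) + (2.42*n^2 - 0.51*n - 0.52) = 5.04*n^2 - 1.47*n - 1.65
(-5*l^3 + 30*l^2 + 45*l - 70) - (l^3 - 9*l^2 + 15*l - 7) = -6*l^3 + 39*l^2 + 30*l - 63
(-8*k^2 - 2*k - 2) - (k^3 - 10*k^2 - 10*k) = -k^3 + 2*k^2 + 8*k - 2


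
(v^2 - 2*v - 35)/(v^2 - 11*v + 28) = (v + 5)/(v - 4)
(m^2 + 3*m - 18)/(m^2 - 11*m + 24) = (m + 6)/(m - 8)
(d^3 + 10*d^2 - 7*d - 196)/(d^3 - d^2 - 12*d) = (d^2 + 14*d + 49)/(d*(d + 3))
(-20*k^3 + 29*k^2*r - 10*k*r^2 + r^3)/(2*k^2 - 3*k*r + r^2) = (20*k^2 - 9*k*r + r^2)/(-2*k + r)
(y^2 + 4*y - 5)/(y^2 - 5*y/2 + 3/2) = 2*(y + 5)/(2*y - 3)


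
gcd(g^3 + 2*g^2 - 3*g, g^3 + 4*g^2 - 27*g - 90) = g + 3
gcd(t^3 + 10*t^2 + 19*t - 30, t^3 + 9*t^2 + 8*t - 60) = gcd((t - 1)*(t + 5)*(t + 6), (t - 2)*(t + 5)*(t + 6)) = t^2 + 11*t + 30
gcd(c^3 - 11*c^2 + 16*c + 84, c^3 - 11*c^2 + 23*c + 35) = c - 7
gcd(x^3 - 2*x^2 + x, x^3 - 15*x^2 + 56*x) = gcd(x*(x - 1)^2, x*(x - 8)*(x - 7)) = x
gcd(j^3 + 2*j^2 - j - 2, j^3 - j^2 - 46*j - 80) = j + 2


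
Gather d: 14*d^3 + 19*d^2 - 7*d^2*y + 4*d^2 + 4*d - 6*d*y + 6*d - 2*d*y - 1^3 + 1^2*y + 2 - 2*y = 14*d^3 + d^2*(23 - 7*y) + d*(10 - 8*y) - y + 1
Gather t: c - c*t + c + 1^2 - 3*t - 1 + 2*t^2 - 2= 2*c + 2*t^2 + t*(-c - 3) - 2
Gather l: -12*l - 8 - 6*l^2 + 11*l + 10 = -6*l^2 - l + 2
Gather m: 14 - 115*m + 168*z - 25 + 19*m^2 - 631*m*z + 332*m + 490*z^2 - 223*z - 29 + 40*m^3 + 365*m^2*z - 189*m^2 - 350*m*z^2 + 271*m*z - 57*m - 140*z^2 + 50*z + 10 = 40*m^3 + m^2*(365*z - 170) + m*(-350*z^2 - 360*z + 160) + 350*z^2 - 5*z - 30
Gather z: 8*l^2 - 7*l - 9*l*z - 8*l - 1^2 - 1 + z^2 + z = 8*l^2 - 15*l + z^2 + z*(1 - 9*l) - 2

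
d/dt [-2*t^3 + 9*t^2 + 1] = 6*t*(3 - t)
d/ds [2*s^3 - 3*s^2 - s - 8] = 6*s^2 - 6*s - 1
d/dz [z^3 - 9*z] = 3*z^2 - 9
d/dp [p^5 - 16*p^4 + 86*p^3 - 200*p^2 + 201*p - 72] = 5*p^4 - 64*p^3 + 258*p^2 - 400*p + 201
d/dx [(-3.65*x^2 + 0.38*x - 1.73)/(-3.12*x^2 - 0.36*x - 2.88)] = (2.4996*x^2 + 10.2288*x - 1.7172)/(9.7344*x^4 + 2.2464*x^3 + 18.1008*x^2 + 2.0736*x + 8.2944)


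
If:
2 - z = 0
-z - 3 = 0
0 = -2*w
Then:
No Solution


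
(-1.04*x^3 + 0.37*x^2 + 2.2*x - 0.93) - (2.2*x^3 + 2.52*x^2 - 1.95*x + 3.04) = -3.24*x^3 - 2.15*x^2 + 4.15*x - 3.97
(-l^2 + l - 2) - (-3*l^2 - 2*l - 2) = 2*l^2 + 3*l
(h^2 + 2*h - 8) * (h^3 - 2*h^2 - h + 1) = h^5 - 13*h^3 + 15*h^2 + 10*h - 8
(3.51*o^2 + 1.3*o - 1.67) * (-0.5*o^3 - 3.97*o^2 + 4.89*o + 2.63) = -1.755*o^5 - 14.5847*o^4 + 12.8379*o^3 + 22.2182*o^2 - 4.7473*o - 4.3921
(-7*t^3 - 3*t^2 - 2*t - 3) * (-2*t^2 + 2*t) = 14*t^5 - 8*t^4 - 2*t^3 + 2*t^2 - 6*t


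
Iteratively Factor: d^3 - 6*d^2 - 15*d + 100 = (d - 5)*(d^2 - d - 20) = (d - 5)^2*(d + 4)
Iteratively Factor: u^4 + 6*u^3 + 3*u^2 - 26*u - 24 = (u - 2)*(u^3 + 8*u^2 + 19*u + 12) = (u - 2)*(u + 3)*(u^2 + 5*u + 4) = (u - 2)*(u + 3)*(u + 4)*(u + 1)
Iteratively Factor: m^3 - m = (m)*(m^2 - 1) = m*(m + 1)*(m - 1)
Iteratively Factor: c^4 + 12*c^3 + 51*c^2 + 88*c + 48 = (c + 3)*(c^3 + 9*c^2 + 24*c + 16) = (c + 3)*(c + 4)*(c^2 + 5*c + 4) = (c + 1)*(c + 3)*(c + 4)*(c + 4)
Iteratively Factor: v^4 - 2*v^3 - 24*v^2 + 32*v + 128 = (v + 2)*(v^3 - 4*v^2 - 16*v + 64) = (v - 4)*(v + 2)*(v^2 - 16) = (v - 4)*(v + 2)*(v + 4)*(v - 4)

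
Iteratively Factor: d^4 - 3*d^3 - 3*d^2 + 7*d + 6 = (d + 1)*(d^3 - 4*d^2 + d + 6) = (d - 2)*(d + 1)*(d^2 - 2*d - 3) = (d - 2)*(d + 1)^2*(d - 3)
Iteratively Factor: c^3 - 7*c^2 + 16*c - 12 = (c - 2)*(c^2 - 5*c + 6) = (c - 2)^2*(c - 3)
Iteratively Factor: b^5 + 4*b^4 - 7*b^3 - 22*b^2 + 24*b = (b + 4)*(b^4 - 7*b^2 + 6*b) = (b - 2)*(b + 4)*(b^3 + 2*b^2 - 3*b) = (b - 2)*(b + 3)*(b + 4)*(b^2 - b) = b*(b - 2)*(b + 3)*(b + 4)*(b - 1)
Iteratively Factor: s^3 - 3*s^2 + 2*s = (s)*(s^2 - 3*s + 2) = s*(s - 2)*(s - 1)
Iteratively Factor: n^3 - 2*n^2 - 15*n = (n - 5)*(n^2 + 3*n) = n*(n - 5)*(n + 3)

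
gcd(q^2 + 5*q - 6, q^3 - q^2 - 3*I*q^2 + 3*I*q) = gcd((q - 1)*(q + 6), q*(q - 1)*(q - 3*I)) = q - 1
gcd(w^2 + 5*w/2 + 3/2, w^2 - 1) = w + 1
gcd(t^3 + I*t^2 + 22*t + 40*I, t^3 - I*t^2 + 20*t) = t^2 - I*t + 20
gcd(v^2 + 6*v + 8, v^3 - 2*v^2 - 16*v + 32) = v + 4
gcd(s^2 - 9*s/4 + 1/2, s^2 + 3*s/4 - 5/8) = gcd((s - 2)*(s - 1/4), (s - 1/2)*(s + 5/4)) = 1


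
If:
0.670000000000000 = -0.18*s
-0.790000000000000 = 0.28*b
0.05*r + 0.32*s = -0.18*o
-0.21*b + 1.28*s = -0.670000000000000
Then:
No Solution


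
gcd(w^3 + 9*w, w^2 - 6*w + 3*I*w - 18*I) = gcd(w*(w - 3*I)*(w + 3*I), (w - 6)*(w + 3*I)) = w + 3*I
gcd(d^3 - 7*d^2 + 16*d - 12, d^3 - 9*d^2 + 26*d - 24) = d^2 - 5*d + 6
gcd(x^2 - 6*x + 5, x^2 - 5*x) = x - 5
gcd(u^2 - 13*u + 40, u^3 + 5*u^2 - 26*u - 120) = u - 5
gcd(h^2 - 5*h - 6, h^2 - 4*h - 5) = h + 1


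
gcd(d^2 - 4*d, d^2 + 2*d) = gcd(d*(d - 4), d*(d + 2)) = d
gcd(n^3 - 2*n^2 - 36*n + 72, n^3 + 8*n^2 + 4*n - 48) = n^2 + 4*n - 12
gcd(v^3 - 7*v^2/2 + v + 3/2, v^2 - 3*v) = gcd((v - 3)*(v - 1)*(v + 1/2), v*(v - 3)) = v - 3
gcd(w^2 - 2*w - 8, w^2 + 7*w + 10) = w + 2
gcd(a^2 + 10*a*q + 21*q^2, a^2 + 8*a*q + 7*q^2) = a + 7*q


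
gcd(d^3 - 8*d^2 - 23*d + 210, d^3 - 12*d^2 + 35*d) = d - 7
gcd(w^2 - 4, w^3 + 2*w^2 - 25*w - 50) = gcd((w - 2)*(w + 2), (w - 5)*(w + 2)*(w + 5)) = w + 2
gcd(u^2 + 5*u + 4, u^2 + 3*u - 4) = u + 4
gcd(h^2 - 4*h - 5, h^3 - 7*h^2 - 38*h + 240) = h - 5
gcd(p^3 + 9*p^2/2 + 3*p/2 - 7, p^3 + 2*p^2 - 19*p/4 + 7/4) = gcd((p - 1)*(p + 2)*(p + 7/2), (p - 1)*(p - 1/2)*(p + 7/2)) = p^2 + 5*p/2 - 7/2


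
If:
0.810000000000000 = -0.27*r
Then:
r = -3.00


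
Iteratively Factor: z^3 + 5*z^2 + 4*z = (z)*(z^2 + 5*z + 4) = z*(z + 1)*(z + 4)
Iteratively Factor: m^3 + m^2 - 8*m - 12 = (m - 3)*(m^2 + 4*m + 4) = (m - 3)*(m + 2)*(m + 2)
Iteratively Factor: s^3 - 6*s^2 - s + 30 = (s - 5)*(s^2 - s - 6) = (s - 5)*(s + 2)*(s - 3)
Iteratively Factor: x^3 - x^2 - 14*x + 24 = (x - 2)*(x^2 + x - 12) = (x - 2)*(x + 4)*(x - 3)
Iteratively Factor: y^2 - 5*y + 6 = (y - 3)*(y - 2)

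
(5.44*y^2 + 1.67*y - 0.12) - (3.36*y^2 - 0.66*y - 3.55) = 2.08*y^2 + 2.33*y + 3.43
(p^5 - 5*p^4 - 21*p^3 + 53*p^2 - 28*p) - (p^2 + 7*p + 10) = p^5 - 5*p^4 - 21*p^3 + 52*p^2 - 35*p - 10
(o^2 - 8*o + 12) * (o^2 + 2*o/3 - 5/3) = o^4 - 22*o^3/3 + 5*o^2 + 64*o/3 - 20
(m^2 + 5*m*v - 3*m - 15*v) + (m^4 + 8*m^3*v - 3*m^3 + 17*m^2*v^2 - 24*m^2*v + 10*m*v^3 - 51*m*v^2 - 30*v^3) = m^4 + 8*m^3*v - 3*m^3 + 17*m^2*v^2 - 24*m^2*v + m^2 + 10*m*v^3 - 51*m*v^2 + 5*m*v - 3*m - 30*v^3 - 15*v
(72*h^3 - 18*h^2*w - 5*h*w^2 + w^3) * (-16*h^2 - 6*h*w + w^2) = -1152*h^5 - 144*h^4*w + 260*h^3*w^2 - 4*h^2*w^3 - 11*h*w^4 + w^5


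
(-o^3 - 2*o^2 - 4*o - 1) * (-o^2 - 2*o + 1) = o^5 + 4*o^4 + 7*o^3 + 7*o^2 - 2*o - 1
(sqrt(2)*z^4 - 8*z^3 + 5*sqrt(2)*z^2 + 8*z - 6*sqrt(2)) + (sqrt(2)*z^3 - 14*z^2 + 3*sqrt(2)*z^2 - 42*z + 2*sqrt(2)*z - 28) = sqrt(2)*z^4 - 8*z^3 + sqrt(2)*z^3 - 14*z^2 + 8*sqrt(2)*z^2 - 34*z + 2*sqrt(2)*z - 28 - 6*sqrt(2)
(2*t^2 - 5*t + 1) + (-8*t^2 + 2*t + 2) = -6*t^2 - 3*t + 3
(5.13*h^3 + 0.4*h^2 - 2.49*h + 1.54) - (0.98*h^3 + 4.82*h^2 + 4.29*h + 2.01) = 4.15*h^3 - 4.42*h^2 - 6.78*h - 0.47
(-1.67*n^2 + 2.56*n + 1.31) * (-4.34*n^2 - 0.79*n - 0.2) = 7.2478*n^4 - 9.7911*n^3 - 7.3738*n^2 - 1.5469*n - 0.262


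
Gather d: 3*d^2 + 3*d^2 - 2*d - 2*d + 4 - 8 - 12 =6*d^2 - 4*d - 16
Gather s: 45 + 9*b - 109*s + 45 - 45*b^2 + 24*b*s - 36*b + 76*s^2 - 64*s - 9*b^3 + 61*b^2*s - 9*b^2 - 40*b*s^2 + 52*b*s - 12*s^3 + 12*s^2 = -9*b^3 - 54*b^2 - 27*b - 12*s^3 + s^2*(88 - 40*b) + s*(61*b^2 + 76*b - 173) + 90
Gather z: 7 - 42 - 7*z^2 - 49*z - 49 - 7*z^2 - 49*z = -14*z^2 - 98*z - 84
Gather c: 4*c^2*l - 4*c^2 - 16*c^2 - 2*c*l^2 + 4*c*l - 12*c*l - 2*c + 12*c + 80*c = c^2*(4*l - 20) + c*(-2*l^2 - 8*l + 90)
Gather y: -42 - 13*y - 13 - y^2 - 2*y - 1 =-y^2 - 15*y - 56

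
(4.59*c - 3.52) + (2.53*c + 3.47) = 7.12*c - 0.0499999999999998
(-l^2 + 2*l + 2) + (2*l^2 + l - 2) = l^2 + 3*l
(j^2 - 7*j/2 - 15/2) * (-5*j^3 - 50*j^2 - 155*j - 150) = -5*j^5 - 65*j^4/2 + 115*j^3/2 + 1535*j^2/2 + 3375*j/2 + 1125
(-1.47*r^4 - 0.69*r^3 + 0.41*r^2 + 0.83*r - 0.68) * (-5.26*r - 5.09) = 7.7322*r^5 + 11.1117*r^4 + 1.3555*r^3 - 6.4527*r^2 - 0.647899999999999*r + 3.4612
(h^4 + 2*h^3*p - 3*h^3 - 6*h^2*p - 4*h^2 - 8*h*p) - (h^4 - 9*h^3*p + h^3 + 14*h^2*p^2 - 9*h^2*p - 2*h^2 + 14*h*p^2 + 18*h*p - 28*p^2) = 11*h^3*p - 4*h^3 - 14*h^2*p^2 + 3*h^2*p - 2*h^2 - 14*h*p^2 - 26*h*p + 28*p^2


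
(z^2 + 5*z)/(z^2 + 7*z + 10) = z/(z + 2)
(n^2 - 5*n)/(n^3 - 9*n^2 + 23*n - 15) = n/(n^2 - 4*n + 3)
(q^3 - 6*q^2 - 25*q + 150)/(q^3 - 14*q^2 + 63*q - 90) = (q + 5)/(q - 3)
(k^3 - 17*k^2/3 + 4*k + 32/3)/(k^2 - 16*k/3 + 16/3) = (3*k^2 - 5*k - 8)/(3*k - 4)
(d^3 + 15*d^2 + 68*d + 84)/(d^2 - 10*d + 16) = (d^3 + 15*d^2 + 68*d + 84)/(d^2 - 10*d + 16)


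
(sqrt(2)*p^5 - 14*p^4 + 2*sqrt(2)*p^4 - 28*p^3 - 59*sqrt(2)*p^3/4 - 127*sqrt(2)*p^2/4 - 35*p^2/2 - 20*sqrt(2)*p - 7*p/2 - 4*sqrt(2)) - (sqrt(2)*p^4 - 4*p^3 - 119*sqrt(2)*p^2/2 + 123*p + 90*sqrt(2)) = sqrt(2)*p^5 - 14*p^4 + sqrt(2)*p^4 - 24*p^3 - 59*sqrt(2)*p^3/4 - 35*p^2/2 + 111*sqrt(2)*p^2/4 - 253*p/2 - 20*sqrt(2)*p - 94*sqrt(2)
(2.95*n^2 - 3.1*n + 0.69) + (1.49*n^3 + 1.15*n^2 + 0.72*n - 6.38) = 1.49*n^3 + 4.1*n^2 - 2.38*n - 5.69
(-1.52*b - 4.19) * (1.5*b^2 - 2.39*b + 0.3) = -2.28*b^3 - 2.6522*b^2 + 9.5581*b - 1.257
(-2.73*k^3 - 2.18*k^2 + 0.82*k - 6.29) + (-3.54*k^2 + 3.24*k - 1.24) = -2.73*k^3 - 5.72*k^2 + 4.06*k - 7.53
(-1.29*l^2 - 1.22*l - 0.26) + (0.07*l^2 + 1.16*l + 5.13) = -1.22*l^2 - 0.0600000000000001*l + 4.87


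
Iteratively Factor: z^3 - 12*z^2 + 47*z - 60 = (z - 4)*(z^2 - 8*z + 15) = (z - 5)*(z - 4)*(z - 3)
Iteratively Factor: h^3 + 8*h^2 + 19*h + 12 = (h + 3)*(h^2 + 5*h + 4) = (h + 3)*(h + 4)*(h + 1)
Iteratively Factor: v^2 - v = (v - 1)*(v)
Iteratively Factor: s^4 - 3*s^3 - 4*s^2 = (s - 4)*(s^3 + s^2) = s*(s - 4)*(s^2 + s) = s^2*(s - 4)*(s + 1)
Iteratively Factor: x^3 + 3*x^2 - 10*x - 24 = (x + 4)*(x^2 - x - 6) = (x - 3)*(x + 4)*(x + 2)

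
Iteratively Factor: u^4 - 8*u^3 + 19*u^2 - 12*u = (u)*(u^3 - 8*u^2 + 19*u - 12) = u*(u - 1)*(u^2 - 7*u + 12) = u*(u - 4)*(u - 1)*(u - 3)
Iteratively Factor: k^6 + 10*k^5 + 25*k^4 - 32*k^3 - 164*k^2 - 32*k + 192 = (k + 2)*(k^5 + 8*k^4 + 9*k^3 - 50*k^2 - 64*k + 96) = (k - 2)*(k + 2)*(k^4 + 10*k^3 + 29*k^2 + 8*k - 48) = (k - 2)*(k + 2)*(k + 4)*(k^3 + 6*k^2 + 5*k - 12) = (k - 2)*(k + 2)*(k + 4)^2*(k^2 + 2*k - 3) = (k - 2)*(k - 1)*(k + 2)*(k + 4)^2*(k + 3)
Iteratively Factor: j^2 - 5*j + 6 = (j - 2)*(j - 3)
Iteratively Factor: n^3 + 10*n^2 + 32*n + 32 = (n + 4)*(n^2 + 6*n + 8) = (n + 4)^2*(n + 2)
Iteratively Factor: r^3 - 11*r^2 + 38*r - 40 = (r - 2)*(r^2 - 9*r + 20) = (r - 4)*(r - 2)*(r - 5)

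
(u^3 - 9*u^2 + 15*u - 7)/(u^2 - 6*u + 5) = (u^2 - 8*u + 7)/(u - 5)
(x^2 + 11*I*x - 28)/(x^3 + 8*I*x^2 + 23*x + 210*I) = (x + 4*I)/(x^2 + I*x + 30)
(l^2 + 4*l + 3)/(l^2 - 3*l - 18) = (l + 1)/(l - 6)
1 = 1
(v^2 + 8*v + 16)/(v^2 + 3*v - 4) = (v + 4)/(v - 1)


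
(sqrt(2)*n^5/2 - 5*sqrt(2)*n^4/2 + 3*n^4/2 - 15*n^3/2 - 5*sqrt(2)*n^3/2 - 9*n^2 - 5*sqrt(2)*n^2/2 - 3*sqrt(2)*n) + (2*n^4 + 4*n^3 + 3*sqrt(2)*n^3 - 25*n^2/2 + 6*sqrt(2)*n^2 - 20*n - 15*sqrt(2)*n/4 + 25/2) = sqrt(2)*n^5/2 - 5*sqrt(2)*n^4/2 + 7*n^4/2 - 7*n^3/2 + sqrt(2)*n^3/2 - 43*n^2/2 + 7*sqrt(2)*n^2/2 - 20*n - 27*sqrt(2)*n/4 + 25/2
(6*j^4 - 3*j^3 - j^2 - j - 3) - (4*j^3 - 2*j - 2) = 6*j^4 - 7*j^3 - j^2 + j - 1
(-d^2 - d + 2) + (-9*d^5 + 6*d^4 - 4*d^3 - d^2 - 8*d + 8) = -9*d^5 + 6*d^4 - 4*d^3 - 2*d^2 - 9*d + 10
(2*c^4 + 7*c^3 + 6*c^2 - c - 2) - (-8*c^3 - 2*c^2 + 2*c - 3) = 2*c^4 + 15*c^3 + 8*c^2 - 3*c + 1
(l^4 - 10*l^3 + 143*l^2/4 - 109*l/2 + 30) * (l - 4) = l^5 - 14*l^4 + 303*l^3/4 - 395*l^2/2 + 248*l - 120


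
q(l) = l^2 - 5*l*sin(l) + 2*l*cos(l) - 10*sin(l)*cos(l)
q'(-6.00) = 12.24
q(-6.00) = 30.18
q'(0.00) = -8.00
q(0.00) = 0.00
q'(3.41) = 15.87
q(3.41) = 7.02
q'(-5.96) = 12.45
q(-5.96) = 30.67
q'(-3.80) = -25.13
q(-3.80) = 36.92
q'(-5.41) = 14.05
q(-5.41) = 38.12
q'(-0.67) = 2.84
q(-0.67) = 2.19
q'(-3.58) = -30.66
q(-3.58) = 30.74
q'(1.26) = 2.17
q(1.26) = -6.55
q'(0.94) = -2.23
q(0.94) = -6.57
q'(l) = -2*l*sin(l) - 5*l*cos(l) + 2*l + 10*sin(l)^2 - 5*sin(l) - 10*cos(l)^2 + 2*cos(l)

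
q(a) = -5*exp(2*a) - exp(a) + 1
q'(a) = -10*exp(2*a) - exp(a)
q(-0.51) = -1.40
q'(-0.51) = -4.21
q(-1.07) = 0.07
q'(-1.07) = -1.52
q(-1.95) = 0.76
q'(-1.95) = -0.34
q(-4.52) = 0.99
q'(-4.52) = -0.01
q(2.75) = -1238.10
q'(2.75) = -2462.56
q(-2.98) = 0.94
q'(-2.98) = -0.08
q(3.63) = -7148.00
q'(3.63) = -14260.28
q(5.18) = -158032.59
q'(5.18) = -315889.50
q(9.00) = -328307947.77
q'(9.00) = -656607794.46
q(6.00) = -814176.39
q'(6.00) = -1627951.34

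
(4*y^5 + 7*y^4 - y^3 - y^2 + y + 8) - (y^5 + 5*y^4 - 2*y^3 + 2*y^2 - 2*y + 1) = 3*y^5 + 2*y^4 + y^3 - 3*y^2 + 3*y + 7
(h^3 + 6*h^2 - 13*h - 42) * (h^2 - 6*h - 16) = h^5 - 65*h^3 - 60*h^2 + 460*h + 672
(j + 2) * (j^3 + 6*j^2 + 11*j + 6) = j^4 + 8*j^3 + 23*j^2 + 28*j + 12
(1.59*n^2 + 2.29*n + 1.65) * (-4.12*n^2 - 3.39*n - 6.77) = -6.5508*n^4 - 14.8249*n^3 - 25.3254*n^2 - 21.0968*n - 11.1705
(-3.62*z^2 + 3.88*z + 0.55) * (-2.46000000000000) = 8.9052*z^2 - 9.5448*z - 1.353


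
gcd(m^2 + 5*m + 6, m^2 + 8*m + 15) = m + 3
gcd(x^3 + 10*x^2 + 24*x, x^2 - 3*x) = x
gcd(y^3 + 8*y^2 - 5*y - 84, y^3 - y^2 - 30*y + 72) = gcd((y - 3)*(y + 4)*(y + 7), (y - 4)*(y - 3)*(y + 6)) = y - 3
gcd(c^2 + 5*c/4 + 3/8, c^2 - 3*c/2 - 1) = c + 1/2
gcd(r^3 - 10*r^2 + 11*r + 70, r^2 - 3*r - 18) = 1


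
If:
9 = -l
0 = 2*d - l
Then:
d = -9/2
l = -9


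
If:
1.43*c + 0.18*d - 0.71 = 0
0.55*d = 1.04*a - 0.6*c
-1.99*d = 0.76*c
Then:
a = 0.20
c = 0.52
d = -0.20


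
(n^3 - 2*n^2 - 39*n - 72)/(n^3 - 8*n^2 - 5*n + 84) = (n^2 - 5*n - 24)/(n^2 - 11*n + 28)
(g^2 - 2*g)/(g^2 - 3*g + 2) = g/(g - 1)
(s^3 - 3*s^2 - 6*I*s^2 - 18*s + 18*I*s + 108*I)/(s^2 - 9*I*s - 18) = (s^2 - 3*s - 18)/(s - 3*I)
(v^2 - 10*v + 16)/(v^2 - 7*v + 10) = (v - 8)/(v - 5)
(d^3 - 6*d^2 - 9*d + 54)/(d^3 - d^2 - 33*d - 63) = (d^2 - 9*d + 18)/(d^2 - 4*d - 21)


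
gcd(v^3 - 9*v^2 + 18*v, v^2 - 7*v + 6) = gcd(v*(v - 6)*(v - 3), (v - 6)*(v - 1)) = v - 6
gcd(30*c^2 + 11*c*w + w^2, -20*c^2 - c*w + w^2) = 1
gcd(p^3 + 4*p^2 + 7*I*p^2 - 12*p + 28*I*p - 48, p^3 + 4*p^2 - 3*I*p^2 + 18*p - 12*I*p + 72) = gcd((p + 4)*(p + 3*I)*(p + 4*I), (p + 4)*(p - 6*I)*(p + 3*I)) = p^2 + p*(4 + 3*I) + 12*I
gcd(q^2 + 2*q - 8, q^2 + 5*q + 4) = q + 4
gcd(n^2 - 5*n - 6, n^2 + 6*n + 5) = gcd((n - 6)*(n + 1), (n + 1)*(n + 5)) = n + 1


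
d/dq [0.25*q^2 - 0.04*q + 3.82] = 0.5*q - 0.04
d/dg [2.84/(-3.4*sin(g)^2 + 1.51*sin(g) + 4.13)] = (19.312*sin(g) - 4.2884)*cos(g)/(-3.4*sin(g)^2 + 1.51*sin(g) + 4.13)^2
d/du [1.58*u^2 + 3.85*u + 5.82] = 3.16*u + 3.85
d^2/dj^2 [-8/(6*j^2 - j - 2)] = 16*(-36*j^2 + 6*j + (12*j - 1)^2 + 12)/(-6*j^2 + j + 2)^3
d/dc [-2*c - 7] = -2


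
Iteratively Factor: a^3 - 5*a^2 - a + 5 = (a - 1)*(a^2 - 4*a - 5) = (a - 5)*(a - 1)*(a + 1)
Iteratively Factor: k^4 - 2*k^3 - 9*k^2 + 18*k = (k - 2)*(k^3 - 9*k) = (k - 2)*(k + 3)*(k^2 - 3*k) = (k - 3)*(k - 2)*(k + 3)*(k)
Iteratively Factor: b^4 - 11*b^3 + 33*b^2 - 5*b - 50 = (b - 5)*(b^3 - 6*b^2 + 3*b + 10) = (b - 5)*(b + 1)*(b^2 - 7*b + 10) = (b - 5)*(b - 2)*(b + 1)*(b - 5)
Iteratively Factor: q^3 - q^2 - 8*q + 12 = (q - 2)*(q^2 + q - 6) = (q - 2)*(q + 3)*(q - 2)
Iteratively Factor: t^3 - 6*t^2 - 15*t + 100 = (t + 4)*(t^2 - 10*t + 25) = (t - 5)*(t + 4)*(t - 5)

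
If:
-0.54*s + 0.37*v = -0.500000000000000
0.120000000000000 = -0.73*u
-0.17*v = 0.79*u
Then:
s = 1.45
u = -0.16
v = 0.76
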